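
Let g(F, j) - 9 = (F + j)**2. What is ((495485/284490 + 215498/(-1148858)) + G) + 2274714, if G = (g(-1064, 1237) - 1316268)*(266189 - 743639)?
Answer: 20073137647929901779799/32683861242 ≈ 6.1416e+11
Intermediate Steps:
g(F, j) = 9 + (F + j)**2
G = 614158258500 (G = ((9 + (-1064 + 1237)**2) - 1316268)*(266189 - 743639) = ((9 + 173**2) - 1316268)*(-477450) = ((9 + 29929) - 1316268)*(-477450) = (29938 - 1316268)*(-477450) = -1286330*(-477450) = 614158258500)
((495485/284490 + 215498/(-1148858)) + G) + 2274714 = ((495485/284490 + 215498/(-1148858)) + 614158258500) + 2274714 = ((495485*(1/284490) + 215498*(-1/1148858)) + 614158258500) + 2274714 = ((99097/56898 - 107749/574429) + 614158258500) + 2274714 = (50793488011/32683861242 + 614158258500) + 2274714 = 20073063301493160545011/32683861242 + 2274714 = 20073137647929901779799/32683861242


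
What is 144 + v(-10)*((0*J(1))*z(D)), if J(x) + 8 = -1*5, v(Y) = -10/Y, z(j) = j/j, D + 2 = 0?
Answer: 144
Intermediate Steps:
D = -2 (D = -2 + 0 = -2)
z(j) = 1
J(x) = -13 (J(x) = -8 - 1*5 = -8 - 5 = -13)
144 + v(-10)*((0*J(1))*z(D)) = 144 + (-10/(-10))*((0*(-13))*1) = 144 + (-10*(-1/10))*(0*1) = 144 + 1*0 = 144 + 0 = 144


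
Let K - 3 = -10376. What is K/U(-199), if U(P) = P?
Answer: 10373/199 ≈ 52.126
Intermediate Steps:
K = -10373 (K = 3 - 10376 = -10373)
K/U(-199) = -10373/(-199) = -10373*(-1/199) = 10373/199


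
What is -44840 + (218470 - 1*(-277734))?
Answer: 451364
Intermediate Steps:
-44840 + (218470 - 1*(-277734)) = -44840 + (218470 + 277734) = -44840 + 496204 = 451364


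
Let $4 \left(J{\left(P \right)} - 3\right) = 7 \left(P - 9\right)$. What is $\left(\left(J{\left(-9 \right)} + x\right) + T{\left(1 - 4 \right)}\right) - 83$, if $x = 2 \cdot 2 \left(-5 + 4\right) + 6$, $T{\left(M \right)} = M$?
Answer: $- \frac{225}{2} \approx -112.5$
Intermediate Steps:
$J{\left(P \right)} = - \frac{51}{4} + \frac{7 P}{4}$ ($J{\left(P \right)} = 3 + \frac{7 \left(P - 9\right)}{4} = 3 + \frac{7 \left(-9 + P\right)}{4} = 3 + \frac{-63 + 7 P}{4} = 3 + \left(- \frac{63}{4} + \frac{7 P}{4}\right) = - \frac{51}{4} + \frac{7 P}{4}$)
$x = 2$ ($x = 2 \cdot 2 \left(-1\right) + 6 = 2 \left(-2\right) + 6 = -4 + 6 = 2$)
$\left(\left(J{\left(-9 \right)} + x\right) + T{\left(1 - 4 \right)}\right) - 83 = \left(\left(\left(- \frac{51}{4} + \frac{7}{4} \left(-9\right)\right) + 2\right) + \left(1 - 4\right)\right) - 83 = \left(\left(\left(- \frac{51}{4} - \frac{63}{4}\right) + 2\right) + \left(1 - 4\right)\right) - 83 = \left(\left(- \frac{57}{2} + 2\right) - 3\right) - 83 = \left(- \frac{53}{2} - 3\right) - 83 = - \frac{59}{2} - 83 = - \frac{225}{2}$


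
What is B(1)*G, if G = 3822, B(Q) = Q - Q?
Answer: 0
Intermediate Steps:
B(Q) = 0
B(1)*G = 0*3822 = 0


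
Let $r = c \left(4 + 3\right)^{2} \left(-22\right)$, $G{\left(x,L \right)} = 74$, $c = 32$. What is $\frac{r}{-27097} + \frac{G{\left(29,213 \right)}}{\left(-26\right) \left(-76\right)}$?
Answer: $\frac{716013}{546364} \approx 1.3105$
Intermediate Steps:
$r = -34496$ ($r = 32 \left(4 + 3\right)^{2} \left(-22\right) = 32 \cdot 7^{2} \left(-22\right) = 32 \cdot 49 \left(-22\right) = 1568 \left(-22\right) = -34496$)
$\frac{r}{-27097} + \frac{G{\left(29,213 \right)}}{\left(-26\right) \left(-76\right)} = - \frac{34496}{-27097} + \frac{74}{\left(-26\right) \left(-76\right)} = \left(-34496\right) \left(- \frac{1}{27097}\right) + \frac{74}{1976} = \frac{704}{553} + 74 \cdot \frac{1}{1976} = \frac{704}{553} + \frac{37}{988} = \frac{716013}{546364}$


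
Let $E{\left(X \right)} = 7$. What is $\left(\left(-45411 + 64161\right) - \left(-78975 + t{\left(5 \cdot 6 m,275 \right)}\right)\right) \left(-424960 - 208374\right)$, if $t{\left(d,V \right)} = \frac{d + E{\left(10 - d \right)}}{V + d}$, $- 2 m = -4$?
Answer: $- \frac{309462192416}{5} \approx -6.1892 \cdot 10^{10}$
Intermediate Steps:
$m = 2$ ($m = \left(- \frac{1}{2}\right) \left(-4\right) = 2$)
$t{\left(d,V \right)} = \frac{7 + d}{V + d}$ ($t{\left(d,V \right)} = \frac{d + 7}{V + d} = \frac{7 + d}{V + d}$)
$\left(\left(-45411 + 64161\right) - \left(-78975 + t{\left(5 \cdot 6 m,275 \right)}\right)\right) \left(-424960 - 208374\right) = \left(\left(-45411 + 64161\right) + \left(78975 - \frac{7 + 5 \cdot 6 \cdot 2}{275 + 5 \cdot 6 \cdot 2}\right)\right) \left(-424960 - 208374\right) = \left(18750 + \left(78975 - \frac{7 + 30 \cdot 2}{275 + 30 \cdot 2}\right)\right) \left(-633334\right) = \left(18750 + \left(78975 - \frac{7 + 60}{275 + 60}\right)\right) \left(-633334\right) = \left(18750 + \left(78975 - \frac{1}{335} \cdot 67\right)\right) \left(-633334\right) = \left(18750 + \left(78975 - \frac{1}{5}\right)\right) \left(-633334\right) = \left(18750 + \frac{394874}{5}\right) \left(-633334\right) = \frac{488624}{5} \left(-633334\right) = - \frac{309462192416}{5}$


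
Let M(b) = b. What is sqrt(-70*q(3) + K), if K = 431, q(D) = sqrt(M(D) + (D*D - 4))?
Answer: sqrt(431 - 140*sqrt(2)) ≈ 15.265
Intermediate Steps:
q(D) = sqrt(-4 + D + D**2) (q(D) = sqrt(D + (D*D - 4)) = sqrt(D + (D**2 - 4)) = sqrt(D + (-4 + D**2)) = sqrt(-4 + D + D**2))
sqrt(-70*q(3) + K) = sqrt(-70*sqrt(-4 + 3 + 3**2) + 431) = sqrt(-70*sqrt(-4 + 3 + 9) + 431) = sqrt(-140*sqrt(2) + 431) = sqrt(431 - 140*sqrt(2))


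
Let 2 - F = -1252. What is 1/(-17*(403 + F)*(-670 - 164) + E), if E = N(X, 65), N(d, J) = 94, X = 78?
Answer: 1/23493040 ≈ 4.2566e-8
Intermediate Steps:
F = 1254 (F = 2 - 1*(-1252) = 2 + 1252 = 1254)
E = 94
1/(-17*(403 + F)*(-670 - 164) + E) = 1/(-17*(403 + 1254)*(-670 - 164) + 94) = 1/(-28169*(-834) + 94) = 1/(-17*(-1381938) + 94) = 1/(23492946 + 94) = 1/23493040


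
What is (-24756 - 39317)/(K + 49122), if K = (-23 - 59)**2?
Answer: -64073/55846 ≈ -1.1473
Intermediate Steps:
K = 6724 (K = (-82)**2 = 6724)
(-24756 - 39317)/(K + 49122) = (-24756 - 39317)/(6724 + 49122) = -64073/55846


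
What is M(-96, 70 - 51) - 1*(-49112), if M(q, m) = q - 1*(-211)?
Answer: 49227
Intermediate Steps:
M(q, m) = 211 + q (M(q, m) = q + 211 = 211 + q)
M(-96, 70 - 51) - 1*(-49112) = (211 - 96) - 1*(-49112) = 115 + 49112 = 49227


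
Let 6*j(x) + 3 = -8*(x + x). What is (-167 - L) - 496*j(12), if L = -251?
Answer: 16204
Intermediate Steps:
j(x) = -½ - 8*x/3 (j(x) = -½ + (-8*(x + x))/6 = -½ + (-16*x)/6 = -½ - 8*x/3)
(-167 - L) - 496*j(12) = (-167 - 1*(-251)) - 496*(-½ - 8/3*12) = (-167 + 251) - 496*(-½ - 32) = 84 - 496*(-65/2) = 84 + 16120 = 16204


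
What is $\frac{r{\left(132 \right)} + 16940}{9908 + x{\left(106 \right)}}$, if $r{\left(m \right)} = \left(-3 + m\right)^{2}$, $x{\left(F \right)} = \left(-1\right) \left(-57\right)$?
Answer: $\frac{33581}{9965} \approx 3.3699$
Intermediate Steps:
$x{\left(F \right)} = 57$
$\frac{r{\left(132 \right)} + 16940}{9908 + x{\left(106 \right)}} = \frac{\left(-3 + 132\right)^{2} + 16940}{9908 + 57} = \frac{129^{2} + 16940}{9965} = \left(16641 + 16940\right) \frac{1}{9965} = 33581 \cdot \frac{1}{9965} = \frac{33581}{9965}$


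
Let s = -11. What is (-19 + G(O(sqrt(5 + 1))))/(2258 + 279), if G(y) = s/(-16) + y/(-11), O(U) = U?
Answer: -293/40592 - sqrt(6)/27907 ≈ -0.0073059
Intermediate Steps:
G(y) = 11/16 - y/11 (G(y) = -11/(-16) + y/(-11) = -11*(-1/16) + y*(-1/11) = 11/16 - y/11)
(-19 + G(O(sqrt(5 + 1))))/(2258 + 279) = (-19 + (11/16 - sqrt(5 + 1)/11))/(2258 + 279) = (-19 + (11/16 - sqrt(6)/11))/2537 = (-293/16 - sqrt(6)/11)*(1/2537) = -293/40592 - sqrt(6)/27907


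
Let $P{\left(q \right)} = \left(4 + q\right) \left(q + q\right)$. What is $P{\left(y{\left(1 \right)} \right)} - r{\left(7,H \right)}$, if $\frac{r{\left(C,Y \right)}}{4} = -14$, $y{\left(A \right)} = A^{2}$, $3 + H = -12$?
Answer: $66$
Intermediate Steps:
$H = -15$ ($H = -3 - 12 = -15$)
$r{\left(C,Y \right)} = -56$ ($r{\left(C,Y \right)} = 4 \left(-14\right) = -56$)
$P{\left(q \right)} = 2 q \left(4 + q\right)$ ($P{\left(q \right)} = \left(4 + q\right) 2 q = 2 q \left(4 + q\right)$)
$P{\left(y{\left(1 \right)} \right)} - r{\left(7,H \right)} = 2 \cdot 1^{2} \left(4 + 1^{2}\right) - -56 = 2 \cdot 1 \left(4 + 1\right) + 56 = 2 \cdot 1 \cdot 5 + 56 = 10 + 56 = 66$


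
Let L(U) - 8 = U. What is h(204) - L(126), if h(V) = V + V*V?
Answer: 41686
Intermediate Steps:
L(U) = 8 + U
h(V) = V + V²
h(204) - L(126) = 204*(1 + 204) - (8 + 126) = 204*205 - 1*134 = 41820 - 134 = 41686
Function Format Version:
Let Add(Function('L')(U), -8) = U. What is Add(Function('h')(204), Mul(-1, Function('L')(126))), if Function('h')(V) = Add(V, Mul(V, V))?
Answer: 41686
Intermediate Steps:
Function('L')(U) = Add(8, U)
Function('h')(V) = Add(V, Pow(V, 2))
Add(Function('h')(204), Mul(-1, Function('L')(126))) = Add(Mul(204, Add(1, 204)), Mul(-1, Add(8, 126))) = Add(Mul(204, 205), Mul(-1, 134)) = Add(41820, -134) = 41686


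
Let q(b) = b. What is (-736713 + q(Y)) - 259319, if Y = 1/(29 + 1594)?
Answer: -1616559935/1623 ≈ -9.9603e+5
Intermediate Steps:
Y = 1/1623 ≈ 0.00061614
(-736713 + q(Y)) - 259319 = (-736713 + 1/1623) - 259319 = -1195685198/1623 - 259319 = -1616559935/1623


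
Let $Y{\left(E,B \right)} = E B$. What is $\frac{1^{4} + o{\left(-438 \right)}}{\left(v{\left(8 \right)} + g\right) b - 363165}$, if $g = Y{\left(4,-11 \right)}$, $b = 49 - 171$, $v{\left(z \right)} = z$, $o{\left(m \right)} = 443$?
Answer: $- \frac{148}{119591} \approx -0.0012376$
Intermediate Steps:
$Y{\left(E,B \right)} = B E$
$b = -122$
$g = -44$ ($g = \left(-11\right) 4 = -44$)
$\frac{1^{4} + o{\left(-438 \right)}}{\left(v{\left(8 \right)} + g\right) b - 363165} = \frac{1^{4} + 443}{\left(8 - 44\right) \left(-122\right) - 363165} = \frac{1 + 443}{\left(-36\right) \left(-122\right) - 363165} = \frac{444}{4392 - 363165} = \frac{444}{-358773} = 444 \left(- \frac{1}{358773}\right) = - \frac{148}{119591}$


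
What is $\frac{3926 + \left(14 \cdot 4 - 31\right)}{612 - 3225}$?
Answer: $- \frac{1317}{871} \approx -1.5121$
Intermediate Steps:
$\frac{3926 + \left(14 \cdot 4 - 31\right)}{612 - 3225} = \frac{3926 + \left(56 - 31\right)}{-2613} = \left(3926 + 25\right) \left(- \frac{1}{2613}\right) = 3951 \left(- \frac{1}{2613}\right) = - \frac{1317}{871}$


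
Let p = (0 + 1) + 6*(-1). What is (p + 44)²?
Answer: 1521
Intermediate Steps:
p = -5 (p = 1 - 6 = -5)
(p + 44)² = (-5 + 44)² = 39² = 1521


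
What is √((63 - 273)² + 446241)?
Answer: √490341 ≈ 700.24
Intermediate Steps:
√((63 - 273)² + 446241) = √((-210)² + 446241) = √(44100 + 446241) = √490341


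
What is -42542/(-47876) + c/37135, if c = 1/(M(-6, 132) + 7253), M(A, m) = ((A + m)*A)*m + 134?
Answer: 72990578722987/82142281700150 ≈ 0.88859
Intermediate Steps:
M(A, m) = 134 + A*m*(A + m) (M(A, m) = (A*(A + m))*m + 134 = A*m*(A + m) + 134 = 134 + A*m*(A + m))
c = -1/92405 (c = 1/((134 - 6*132² + 132*(-6)²) + 7253) = 1/((134 - 6*17424 + 132*36) + 7253) = 1/((134 - 104544 + 4752) + 7253) = 1/(-99658 + 7253) = 1/(-92405) = -1/92405 ≈ -1.0822e-5)
-42542/(-47876) + c/37135 = -42542/(-47876) - 1/92405/37135 = -42542*(-1/47876) - 1/92405*1/37135 = 21271/23938 - 1/3431459675 = 72990578722987/82142281700150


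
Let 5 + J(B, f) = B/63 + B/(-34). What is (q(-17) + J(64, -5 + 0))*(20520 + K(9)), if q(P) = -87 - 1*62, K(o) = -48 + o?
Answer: -1132339874/357 ≈ -3.1718e+6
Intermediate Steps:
q(P) = -149 (q(P) = -87 - 62 = -149)
J(B, f) = -5 - 29*B/2142 (J(B, f) = -5 + (B/63 + B/(-34)) = -5 + (B*(1/63) + B*(-1/34)) = -5 + (B/63 - B/34) = -5 - 29*B/2142)
(q(-17) + J(64, -5 + 0))*(20520 + K(9)) = (-149 + (-5 - 29/2142*64))*(20520 + (-48 + 9)) = (-149 + (-5 - 928/1071))*(20520 - 39) = (-149 - 6283/1071)*20481 = -165862/1071*20481 = -1132339874/357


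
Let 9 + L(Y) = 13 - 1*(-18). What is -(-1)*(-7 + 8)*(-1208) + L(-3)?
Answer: -1186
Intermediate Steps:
L(Y) = 22 (L(Y) = -9 + (13 - 1*(-18)) = -9 + (13 + 18) = -9 + 31 = 22)
-(-1)*(-7 + 8)*(-1208) + L(-3) = -(-1)*(-7 + 8)*(-1208) + 22 = -(-1)*(-1208) + 22 = -1*(-1)*(-1208) + 22 = 1*(-1208) + 22 = -1208 + 22 = -1186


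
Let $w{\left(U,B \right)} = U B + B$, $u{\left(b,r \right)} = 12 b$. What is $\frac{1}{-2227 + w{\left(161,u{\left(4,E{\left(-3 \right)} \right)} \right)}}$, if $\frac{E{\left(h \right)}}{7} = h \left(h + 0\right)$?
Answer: $\frac{1}{5549} \approx 0.00018021$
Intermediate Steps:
$E{\left(h \right)} = 7 h^{2}$ ($E{\left(h \right)} = 7 h \left(h + 0\right) = 7 h h = 7 h^{2}$)
$w{\left(U,B \right)} = B + B U$ ($w{\left(U,B \right)} = B U + B = B + B U$)
$\frac{1}{-2227 + w{\left(161,u{\left(4,E{\left(-3 \right)} \right)} \right)}} = \frac{1}{-2227 + 12 \cdot 4 \left(1 + 161\right)} = \frac{1}{-2227 + 48 \cdot 162} = \frac{1}{-2227 + 7776} = \frac{1}{5549}$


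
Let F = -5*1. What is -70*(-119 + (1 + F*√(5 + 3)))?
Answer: 8260 + 700*√2 ≈ 9250.0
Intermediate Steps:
F = -5
-70*(-119 + (1 + F*√(5 + 3))) = -70*(-119 + (1 - 5*√(5 + 3))) = -70*(-119 + (1 - 10*√2)) = -70*(-118 - 10*√2) = 8260 + 700*√2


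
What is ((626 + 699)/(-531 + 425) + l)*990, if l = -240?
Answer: -249975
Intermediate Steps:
((626 + 699)/(-531 + 425) + l)*990 = ((626 + 699)/(-531 + 425) - 240)*990 = (1325/(-106) - 240)*990 = (1325*(-1/106) - 240)*990 = (-25/2 - 240)*990 = -505/2*990 = -249975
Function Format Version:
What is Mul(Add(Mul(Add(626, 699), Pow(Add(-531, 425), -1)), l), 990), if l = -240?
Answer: -249975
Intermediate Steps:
Mul(Add(Mul(Add(626, 699), Pow(Add(-531, 425), -1)), l), 990) = Mul(Add(Mul(Add(626, 699), Pow(Add(-531, 425), -1)), -240), 990) = Mul(Add(Mul(1325, Pow(-106, -1)), -240), 990) = Mul(Add(Mul(1325, Rational(-1, 106)), -240), 990) = Mul(Add(Rational(-25, 2), -240), 990) = Mul(Rational(-505, 2), 990) = -249975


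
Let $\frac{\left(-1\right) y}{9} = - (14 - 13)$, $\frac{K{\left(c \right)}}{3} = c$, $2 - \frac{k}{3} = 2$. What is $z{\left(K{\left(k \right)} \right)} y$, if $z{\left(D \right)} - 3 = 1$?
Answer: $36$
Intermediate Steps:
$k = 0$ ($k = 6 - 6 = 0$)
$K{\left(c \right)} = 3 c$
$z{\left(D \right)} = 4$ ($z{\left(D \right)} = 3 + 1 = 4$)
$y = 9$ ($y = - 9 \left(- (14 - 13)\right) = - 9 \left(\left(-1\right) 1\right) = \left(-9\right) \left(-1\right) = 9$)
$z{\left(K{\left(k \right)} \right)} y = 4 \cdot 9 = 36$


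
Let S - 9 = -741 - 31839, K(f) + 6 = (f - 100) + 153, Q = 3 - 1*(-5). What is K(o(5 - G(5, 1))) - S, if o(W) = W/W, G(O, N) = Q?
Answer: 32619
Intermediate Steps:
Q = 8 (Q = 3 + 5 = 8)
G(O, N) = 8
o(W) = 1
K(f) = 47 + f (K(f) = -6 + ((f - 100) + 153) = -6 + ((-100 + f) + 153) = -6 + (53 + f) = 47 + f)
S = -32571 (S = 9 + (-741 - 31839) = 9 - 32580 = -32571)
K(o(5 - G(5, 1))) - S = (47 + 1) - 1*(-32571) = 48 + 32571 = 32619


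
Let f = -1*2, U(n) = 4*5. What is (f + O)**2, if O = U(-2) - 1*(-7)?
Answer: 625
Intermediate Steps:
U(n) = 20
f = -2
O = 27 (O = 20 - 1*(-7) = 20 + 7 = 27)
(f + O)**2 = (-2 + 27)**2 = 25**2 = 625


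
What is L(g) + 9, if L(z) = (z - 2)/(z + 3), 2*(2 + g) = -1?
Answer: 0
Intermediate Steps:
g = -5/2 (g = -2 + (1/2)*(-1) = -2 - 1/2 = -5/2 ≈ -2.5000)
L(z) = (-2 + z)/(3 + z)
L(g) + 9 = (-2 - 5/2)/(3 - 5/2) + 9 = -9/2/(1/2) + 9 = 2*(-9/2) + 9 = -9 + 9 = 0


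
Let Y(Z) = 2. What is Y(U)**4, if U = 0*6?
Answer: 16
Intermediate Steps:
U = 0
Y(U)**4 = 2**4 = 16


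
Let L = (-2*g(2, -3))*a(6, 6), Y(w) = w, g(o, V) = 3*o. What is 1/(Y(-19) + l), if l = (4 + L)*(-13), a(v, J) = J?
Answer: 1/865 ≈ 0.0011561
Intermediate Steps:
L = -72 (L = -6*2*6 = -2*6*6 = -12*6 = -72)
l = 884 (l = (4 - 72)*(-13) = -68*(-13) = 884)
1/(Y(-19) + l) = 1/(-19 + 884) = 1/865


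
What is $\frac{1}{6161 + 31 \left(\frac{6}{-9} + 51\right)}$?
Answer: $\frac{3}{23164} \approx 0.00012951$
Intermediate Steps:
$\frac{1}{6161 + 31 \left(\frac{6}{-9} + 51\right)} = \frac{1}{6161 + 31 \left(6 \left(- \frac{1}{9}\right) + 51\right)} = \frac{1}{6161 + 31 \left(- \frac{2}{3} + 51\right)} = \frac{1}{6161 + 31 \cdot \frac{151}{3}} = \frac{1}{6161 + \frac{4681}{3}} = \frac{1}{\frac{23164}{3}} = \frac{3}{23164}$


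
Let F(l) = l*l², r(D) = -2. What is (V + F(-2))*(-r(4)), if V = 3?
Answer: -10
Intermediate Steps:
F(l) = l³
(V + F(-2))*(-r(4)) = (3 + (-2)³)*(-1*(-2)) = (3 - 8)*2 = -5*2 = -10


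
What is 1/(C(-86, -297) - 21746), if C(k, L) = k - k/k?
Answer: -1/21833 ≈ -4.5802e-5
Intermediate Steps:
C(k, L) = -1 + k (C(k, L) = k - 1*1 = k - 1 = -1 + k)
1/(C(-86, -297) - 21746) = 1/((-1 - 86) - 21746) = 1/(-87 - 21746) = 1/(-21833) = -1/21833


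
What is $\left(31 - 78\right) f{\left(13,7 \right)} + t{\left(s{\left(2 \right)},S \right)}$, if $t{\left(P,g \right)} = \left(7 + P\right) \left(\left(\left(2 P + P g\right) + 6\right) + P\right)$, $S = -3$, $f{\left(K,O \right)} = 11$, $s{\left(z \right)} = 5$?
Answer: $-445$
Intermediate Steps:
$t{\left(P,g \right)} = \left(7 + P\right) \left(6 + 3 P + P g\right)$ ($t{\left(P,g \right)} = \left(7 + P\right) \left(\left(6 + 2 P + P g\right) + P\right) = \left(7 + P\right) \left(6 + 3 P + P g\right)$)
$\left(31 - 78\right) f{\left(13,7 \right)} + t{\left(s{\left(2 \right)},S \right)} = \left(31 - 78\right) 11 + \left(42 + 3 \cdot 5^{2} + 27 \cdot 5 - 3 \cdot 5^{2} + 7 \cdot 5 \left(-3\right)\right) = \left(31 - 78\right) 11 + \left(42 + 3 \cdot 25 + 135 - 75 - 105\right) = \left(-47\right) 11 + \left(42 + 75 + 135 - 75 - 105\right) = -517 + 72 = -445$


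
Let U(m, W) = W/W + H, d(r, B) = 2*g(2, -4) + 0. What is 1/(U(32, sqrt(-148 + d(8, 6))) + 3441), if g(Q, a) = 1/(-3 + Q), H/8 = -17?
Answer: 1/3306 ≈ 0.00030248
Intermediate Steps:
H = -136 (H = 8*(-17) = -136)
d(r, B) = -2 (d(r, B) = 2/(-3 + 2) + 0 = 2/(-1) + 0 = 2*(-1) + 0 = -2 + 0 = -2)
U(m, W) = -135 (U(m, W) = W/W - 136 = 1 - 136 = -135)
1/(U(32, sqrt(-148 + d(8, 6))) + 3441) = 1/(-135 + 3441) = 1/3306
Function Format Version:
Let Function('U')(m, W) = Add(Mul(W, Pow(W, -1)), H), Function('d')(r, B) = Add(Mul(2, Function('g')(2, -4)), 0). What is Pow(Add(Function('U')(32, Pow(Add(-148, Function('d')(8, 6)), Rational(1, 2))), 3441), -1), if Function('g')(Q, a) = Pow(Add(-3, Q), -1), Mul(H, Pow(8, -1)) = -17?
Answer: Rational(1, 3306) ≈ 0.00030248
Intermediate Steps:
H = -136 (H = Mul(8, -17) = -136)
Function('d')(r, B) = -2 (Function('d')(r, B) = Add(Mul(2, Pow(Add(-3, 2), -1)), 0) = Add(Mul(2, Pow(-1, -1)), 0) = Add(Mul(2, -1), 0) = Add(-2, 0) = -2)
Function('U')(m, W) = -135 (Function('U')(m, W) = Add(Mul(W, Pow(W, -1)), -136) = Add(1, -136) = -135)
Pow(Add(Function('U')(32, Pow(Add(-148, Function('d')(8, 6)), Rational(1, 2))), 3441), -1) = Pow(Add(-135, 3441), -1) = Pow(3306, -1) = Rational(1, 3306)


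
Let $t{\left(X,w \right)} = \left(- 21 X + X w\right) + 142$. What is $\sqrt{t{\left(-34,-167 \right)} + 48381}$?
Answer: $\sqrt{54915} \approx 234.34$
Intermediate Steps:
$t{\left(X,w \right)} = 142 - 21 X + X w$
$\sqrt{t{\left(-34,-167 \right)} + 48381} = \sqrt{\left(142 - -714 - -5678\right) + 48381} = \sqrt{\left(142 + 714 + 5678\right) + 48381} = \sqrt{6534 + 48381} = \sqrt{54915}$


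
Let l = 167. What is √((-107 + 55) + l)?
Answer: √115 ≈ 10.724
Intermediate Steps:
√((-107 + 55) + l) = √((-107 + 55) + 167) = √(-52 + 167) = √115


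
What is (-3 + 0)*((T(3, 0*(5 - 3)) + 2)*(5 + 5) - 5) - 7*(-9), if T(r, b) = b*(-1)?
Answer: 18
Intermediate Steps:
T(r, b) = -b
(-3 + 0)*((T(3, 0*(5 - 3)) + 2)*(5 + 5) - 5) - 7*(-9) = (-3 + 0)*((-0*(5 - 3) + 2)*(5 + 5) - 5) - 7*(-9) = -3*((-0*2 + 2)*10 - 5) + 63 = -3*((-1*0 + 2)*10 - 5) + 63 = -3*((0 + 2)*10 - 5) + 63 = -3*(2*10 - 5) + 63 = -3*(20 - 5) + 63 = -3*15 + 63 = -45 + 63 = 18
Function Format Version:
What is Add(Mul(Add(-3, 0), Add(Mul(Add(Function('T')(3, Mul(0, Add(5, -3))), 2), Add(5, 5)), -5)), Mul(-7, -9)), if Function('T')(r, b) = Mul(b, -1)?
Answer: 18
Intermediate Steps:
Function('T')(r, b) = Mul(-1, b)
Add(Mul(Add(-3, 0), Add(Mul(Add(Function('T')(3, Mul(0, Add(5, -3))), 2), Add(5, 5)), -5)), Mul(-7, -9)) = Add(Mul(Add(-3, 0), Add(Mul(Add(Mul(-1, Mul(0, Add(5, -3))), 2), Add(5, 5)), -5)), Mul(-7, -9)) = Add(Mul(-3, Add(Mul(Add(Mul(-1, Mul(0, 2)), 2), 10), -5)), 63) = Add(Mul(-3, Add(Mul(Add(Mul(-1, 0), 2), 10), -5)), 63) = Add(Mul(-3, Add(Mul(Add(0, 2), 10), -5)), 63) = Add(Mul(-3, Add(Mul(2, 10), -5)), 63) = Add(Mul(-3, Add(20, -5)), 63) = Add(Mul(-3, 15), 63) = Add(-45, 63) = 18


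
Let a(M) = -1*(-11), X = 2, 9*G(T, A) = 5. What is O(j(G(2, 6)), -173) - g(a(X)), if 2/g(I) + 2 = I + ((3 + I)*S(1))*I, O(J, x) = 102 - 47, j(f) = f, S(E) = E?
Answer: 8963/163 ≈ 54.988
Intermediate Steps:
G(T, A) = 5/9 (G(T, A) = (⅑)*5 = 5/9)
O(J, x) = 55
a(M) = 11
g(I) = 2/(-2 + I + I*(3 + I)) (g(I) = 2/(-2 + (I + ((3 + I)*1)*I)) = 2/(-2 + (I + (3 + I)*I)) = 2/(-2 + (I + I*(3 + I))) = 2/(-2 + I + I*(3 + I)))
O(j(G(2, 6)), -173) - g(a(X)) = 55 - 2/(-2 + 11² + 4*11) = 55 - 2/(-2 + 121 + 44) = 55 - 2/163 = 8963/163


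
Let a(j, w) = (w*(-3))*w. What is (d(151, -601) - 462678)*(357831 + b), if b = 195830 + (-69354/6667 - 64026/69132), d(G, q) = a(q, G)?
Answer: -22586770378032066189/76817174 ≈ -2.9403e+11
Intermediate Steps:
a(j, w) = -3*w**2 (a(j, w) = (-3*w)*w = -3*w**2)
d(G, q) = -3*G**2
b = 15042236944075/76817174 (b = 195830 + (-69354*1/6667 - 64026*1/69132) = 195830 + (-69354/6667 - 10671/11522) = 195830 - 870240345/76817174 = 15042236944075/76817174 ≈ 1.9582e+5)
(d(151, -601) - 462678)*(357831 + b) = (-3*151**2 - 462678)*(357831 + 15042236944075/76817174) = (-3*22801 - 462678)*(42529803133669/76817174) = (-68403 - 462678)*(42529803133669/76817174) = -531081*42529803133669/76817174 = -22586770378032066189/76817174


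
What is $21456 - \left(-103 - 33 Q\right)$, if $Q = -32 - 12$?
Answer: $20107$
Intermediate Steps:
$Q = -44$
$21456 - \left(-103 - 33 Q\right) = 21456 - \left(-103 - -1452\right) = 21456 - \left(-103 + 1452\right) = 21456 - 1349 = 20107$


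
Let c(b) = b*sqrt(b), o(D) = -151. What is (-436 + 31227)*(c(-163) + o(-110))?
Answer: -4649441 - 5018933*I*sqrt(163) ≈ -4.6494e+6 - 6.4077e+7*I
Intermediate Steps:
c(b) = b**(3/2)
(-436 + 31227)*(c(-163) + o(-110)) = (-436 + 31227)*((-163)**(3/2) - 151) = 30791*(-163*I*sqrt(163) - 151) = 30791*(-151 - 163*I*sqrt(163)) = -4649441 - 5018933*I*sqrt(163)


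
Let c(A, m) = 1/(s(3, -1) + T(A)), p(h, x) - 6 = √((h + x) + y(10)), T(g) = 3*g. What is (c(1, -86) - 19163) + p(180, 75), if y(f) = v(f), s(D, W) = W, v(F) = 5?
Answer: -38313/2 + 2*√65 ≈ -19140.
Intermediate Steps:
y(f) = 5
p(h, x) = 6 + √(5 + h + x) (p(h, x) = 6 + √((h + x) + 5) = 6 + √(5 + h + x))
c(A, m) = 1/(-1 + 3*A)
(c(1, -86) - 19163) + p(180, 75) = (1/(-1 + 3*1) - 19163) + (6 + √(5 + 180 + 75)) = (1/(-1 + 3) - 19163) + (6 + √260) = (1/2 - 19163) + (6 + 2*√65) = (½ - 19163) + (6 + 2*√65) = -38325/2 + (6 + 2*√65) = -38313/2 + 2*√65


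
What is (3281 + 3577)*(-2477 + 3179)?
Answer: 4814316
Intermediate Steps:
(3281 + 3577)*(-2477 + 3179) = 6858*702 = 4814316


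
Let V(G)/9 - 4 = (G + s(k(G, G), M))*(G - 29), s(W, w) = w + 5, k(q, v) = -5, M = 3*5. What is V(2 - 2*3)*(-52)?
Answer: 245232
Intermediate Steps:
M = 15
s(W, w) = 5 + w
V(G) = 36 + 9*(-29 + G)*(20 + G) (V(G) = 36 + 9*((G + (5 + 15))*(G - 29)) = 36 + 9*((G + 20)*(-29 + G)) = 36 + 9*((20 + G)*(-29 + G)) = 36 + 9*((-29 + G)*(20 + G)) = 36 + 9*(-29 + G)*(20 + G))
V(2 - 2*3)*(-52) = (-5184 - 81*(2 - 2*3) + 9*(2 - 2*3)²)*(-52) = (-5184 - 81*(2 - 6) + 9*(2 - 6)²)*(-52) = (-5184 - 81*(-4) + 9*(-4)²)*(-52) = (-5184 + 324 + 9*16)*(-52) = (-5184 + 324 + 144)*(-52) = -4716*(-52) = 245232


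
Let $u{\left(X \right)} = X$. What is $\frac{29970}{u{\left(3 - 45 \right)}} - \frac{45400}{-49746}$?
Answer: $- \frac{124081735}{174111} \approx -712.66$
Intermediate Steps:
$\frac{29970}{u{\left(3 - 45 \right)}} - \frac{45400}{-49746} = \frac{29970}{3 - 45} - \frac{45400}{-49746} = \frac{29970}{-42} - - \frac{22700}{24873} = 29970 \left(- \frac{1}{42}\right) + \frac{22700}{24873} = - \frac{4995}{7} + \frac{22700}{24873} = - \frac{124081735}{174111}$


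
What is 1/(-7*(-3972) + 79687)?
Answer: 1/107491 ≈ 9.3031e-6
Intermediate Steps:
1/(-7*(-3972) + 79687) = 1/(27804 + 79687) = 1/107491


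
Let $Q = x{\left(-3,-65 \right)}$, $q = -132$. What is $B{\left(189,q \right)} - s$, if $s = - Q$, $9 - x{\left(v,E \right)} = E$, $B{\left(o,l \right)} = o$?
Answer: $263$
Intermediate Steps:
$x{\left(v,E \right)} = 9 - E$
$Q = 74$ ($Q = 9 - -65 = 9 + 65 = 74$)
$s = -74$ ($s = \left(-1\right) 74 = -74$)
$B{\left(189,q \right)} - s = 189 - -74 = 189 + 74 = 263$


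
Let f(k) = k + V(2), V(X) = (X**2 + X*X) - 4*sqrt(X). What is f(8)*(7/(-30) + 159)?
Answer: 38104/15 - 9526*sqrt(2)/15 ≈ 1642.1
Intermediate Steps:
V(X) = -4*sqrt(X) + 2*X**2 (V(X) = (X**2 + X**2) - 4*sqrt(X) = 2*X**2 - 4*sqrt(X) = -4*sqrt(X) + 2*X**2)
f(k) = 8 + k - 4*sqrt(2) (f(k) = k + (-4*sqrt(2) + 2*2**2) = k + (-4*sqrt(2) + 2*4) = k + (-4*sqrt(2) + 8) = k + (8 - 4*sqrt(2)) = 8 + k - 4*sqrt(2))
f(8)*(7/(-30) + 159) = (8 + 8 - 4*sqrt(2))*(7/(-30) + 159) = (16 - 4*sqrt(2))*(7*(-1/30) + 159) = (16 - 4*sqrt(2))*(-7/30 + 159) = (16 - 4*sqrt(2))*(4763/30) = 38104/15 - 9526*sqrt(2)/15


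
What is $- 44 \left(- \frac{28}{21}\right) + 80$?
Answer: $\frac{416}{3} \approx 138.67$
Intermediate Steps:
$- 44 \left(- \frac{28}{21}\right) + 80 = - 44 \left(\left(-28\right) \frac{1}{21}\right) + 80 = \left(-44\right) \left(- \frac{4}{3}\right) + 80 = \frac{176}{3} + 80 = \frac{416}{3}$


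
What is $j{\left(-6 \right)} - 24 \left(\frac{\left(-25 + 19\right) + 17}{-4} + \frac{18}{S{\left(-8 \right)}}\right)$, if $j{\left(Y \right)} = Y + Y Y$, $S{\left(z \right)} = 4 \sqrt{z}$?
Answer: $96 + 27 i \sqrt{2} \approx 96.0 + 38.184 i$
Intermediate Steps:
$j{\left(Y \right)} = Y + Y^{2}$
$j{\left(-6 \right)} - 24 \left(\frac{\left(-25 + 19\right) + 17}{-4} + \frac{18}{S{\left(-8 \right)}}\right) = - 6 \left(1 - 6\right) - 24 \left(\frac{\left(-25 + 19\right) + 17}{-4} + \frac{18}{4 \sqrt{-8}}\right) = \left(-6\right) \left(-5\right) - 24 \left(\left(-6 + 17\right) \left(- \frac{1}{4}\right) + \frac{18}{4 \cdot 2 i \sqrt{2}}\right) = 30 - 24 \left(11 \left(- \frac{1}{4}\right) + \frac{18}{8 i \sqrt{2}}\right) = 30 - 24 \left(- \frac{11}{4} + 18 \left(- \frac{i \sqrt{2}}{16}\right)\right) = 30 - 24 \left(- \frac{11}{4} - \frac{9 i \sqrt{2}}{8}\right) = 30 + \left(66 + 27 i \sqrt{2}\right) = 96 + 27 i \sqrt{2}$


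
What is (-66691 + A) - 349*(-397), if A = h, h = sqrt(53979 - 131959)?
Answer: 71862 + 2*I*sqrt(19495) ≈ 71862.0 + 279.25*I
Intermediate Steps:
h = 2*I*sqrt(19495) (h = sqrt(-77980) = 2*I*sqrt(19495) ≈ 279.25*I)
A = 2*I*sqrt(19495) ≈ 279.25*I
(-66691 + A) - 349*(-397) = (-66691 + 2*I*sqrt(19495)) - 349*(-397) = (-66691 + 2*I*sqrt(19495)) + 138553 = 71862 + 2*I*sqrt(19495)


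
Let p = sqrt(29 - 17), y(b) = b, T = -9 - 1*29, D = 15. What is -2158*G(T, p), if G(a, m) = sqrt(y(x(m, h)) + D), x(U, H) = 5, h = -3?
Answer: -4316*sqrt(5) ≈ -9650.9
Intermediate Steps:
T = -38 (T = -9 - 29 = -38)
p = 2*sqrt(3) (p = sqrt(12) = 2*sqrt(3) ≈ 3.4641)
G(a, m) = 2*sqrt(5) (G(a, m) = sqrt(5 + 15) = sqrt(20) = 2*sqrt(5))
-2158*G(T, p) = -4316*sqrt(5)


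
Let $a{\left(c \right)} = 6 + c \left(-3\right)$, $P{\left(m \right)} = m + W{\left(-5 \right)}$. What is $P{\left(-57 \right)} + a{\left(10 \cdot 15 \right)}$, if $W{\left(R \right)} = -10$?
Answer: $-511$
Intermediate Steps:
$P{\left(m \right)} = -10 + m$ ($P{\left(m \right)} = m - 10 = -10 + m$)
$a{\left(c \right)} = 6 - 3 c$
$P{\left(-57 \right)} + a{\left(10 \cdot 15 \right)} = \left(-10 - 57\right) + \left(6 - 3 \cdot 10 \cdot 15\right) = -67 + \left(6 - 450\right) = -67 - 444 = -511$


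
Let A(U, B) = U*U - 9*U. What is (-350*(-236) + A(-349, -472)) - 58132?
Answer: 149410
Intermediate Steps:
A(U, B) = U**2 - 9*U
(-350*(-236) + A(-349, -472)) - 58132 = (-350*(-236) - 349*(-9 - 349)) - 58132 = (82600 - 349*(-358)) - 58132 = (82600 + 124942) - 58132 = 207542 - 58132 = 149410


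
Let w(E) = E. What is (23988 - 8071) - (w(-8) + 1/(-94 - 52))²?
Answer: 337920211/21316 ≈ 15853.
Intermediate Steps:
(23988 - 8071) - (w(-8) + 1/(-94 - 52))² = (23988 - 8071) - (-8 + 1/(-94 - 52))² = 15917 - (-8 + 1/(-146))² = 15917 - (-8 - 1/146)² = 15917 - (-1169/146)² = 15917 - 1*1366561/21316 = 15917 - 1366561/21316 = 337920211/21316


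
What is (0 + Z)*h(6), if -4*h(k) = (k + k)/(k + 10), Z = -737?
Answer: 2211/16 ≈ 138.19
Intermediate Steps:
h(k) = -k/(2*(10 + k)) (h(k) = -(k + k)/(4*(k + 10)) = -2*k/(4*(10 + k)) = -k/(2*(10 + k)))
(0 + Z)*h(6) = (0 - 737)*(-1*6/(20 + 2*6)) = -(-737)*6/(20 + 12) = -(-737)*6/32 = -737*(-3/16) = 2211/16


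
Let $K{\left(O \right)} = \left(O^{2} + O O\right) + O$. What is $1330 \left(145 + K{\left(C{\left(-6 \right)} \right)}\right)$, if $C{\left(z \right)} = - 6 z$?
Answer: $3688090$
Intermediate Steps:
$K{\left(O \right)} = O + 2 O^{2}$ ($K{\left(O \right)} = \left(O^{2} + O^{2}\right) + O = 2 O^{2} + O = O + 2 O^{2}$)
$1330 \left(145 + K{\left(C{\left(-6 \right)} \right)}\right) = 1330 \left(145 + \left(-6\right) \left(-6\right) \left(1 + 2 \left(\left(-6\right) \left(-6\right)\right)\right)\right) = 1330 \left(145 + 36 \left(1 + 2 \cdot 36\right)\right) = 1330 \left(145 + 36 \left(1 + 72\right)\right) = 1330 \left(145 + 36 \cdot 73\right) = 1330 \left(145 + 2628\right) = 1330 \cdot 2773 = 3688090$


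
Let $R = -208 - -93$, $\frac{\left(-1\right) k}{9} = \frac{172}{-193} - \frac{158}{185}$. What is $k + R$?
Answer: $- \frac{3545249}{35705} \approx -99.293$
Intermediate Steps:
$k = \frac{560826}{35705}$ ($k = - 9 \left(\frac{172}{-193} - \frac{158}{185}\right) = - 9 \left(172 \left(- \frac{1}{193}\right) - \frac{158}{185}\right) = - 9 \left(- \frac{172}{193} - \frac{158}{185}\right) = \left(-9\right) \left(- \frac{62314}{35705}\right) = \frac{560826}{35705} \approx 15.707$)
$R = -115$ ($R = -208 + 93 = -115$)
$k + R = \frac{560826}{35705} - 115 = - \frac{3545249}{35705}$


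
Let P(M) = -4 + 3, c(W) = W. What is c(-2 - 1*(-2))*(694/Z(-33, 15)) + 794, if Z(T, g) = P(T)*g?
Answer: 794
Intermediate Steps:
P(M) = -1
Z(T, g) = -g
c(-2 - 1*(-2))*(694/Z(-33, 15)) + 794 = (-2 - 1*(-2))*(694/((-1*15))) + 794 = (-2 + 2)*(694/(-15)) + 794 = 0*(694*(-1/15)) + 794 = 0*(-694/15) + 794 = 0 + 794 = 794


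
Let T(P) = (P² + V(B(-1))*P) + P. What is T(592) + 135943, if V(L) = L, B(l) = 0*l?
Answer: 486999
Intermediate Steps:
B(l) = 0
T(P) = P + P² (T(P) = (P² + 0*P) + P = (P² + 0) + P = P² + P = P + P²)
T(592) + 135943 = 592*(1 + 592) + 135943 = 592*593 + 135943 = 351056 + 135943 = 486999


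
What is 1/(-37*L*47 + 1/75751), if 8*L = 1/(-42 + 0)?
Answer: 25452336/131731325 ≈ 0.19321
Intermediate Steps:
L = -1/336 (L = 1/(8*(-42 + 0)) = (1/8)/(-42) = (1/8)*(-1/42) = -1/336 ≈ -0.0029762)
1/(-37*L*47 + 1/75751) = 1/(-37*(-1/336)*47 + 1/75751) = 1/((37/336)*47 + 1/75751) = 1/(1739/336 + 1/75751) = 1/(131731325/25452336) = 25452336/131731325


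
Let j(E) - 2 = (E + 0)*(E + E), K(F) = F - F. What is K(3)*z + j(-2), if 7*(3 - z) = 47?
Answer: 10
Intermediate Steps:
K(F) = 0
z = -26/7 (z = 3 - ⅐*47 = 3 - 47/7 = -26/7 ≈ -3.7143)
j(E) = 2 + 2*E² (j(E) = 2 + (E + 0)*(E + E) = 2 + E*(2*E) = 2 + 2*E²)
K(3)*z + j(-2) = 0*(-26/7) + (2 + 2*(-2)²) = 0 + (2 + 2*4) = 0 + (2 + 8) = 0 + 10 = 10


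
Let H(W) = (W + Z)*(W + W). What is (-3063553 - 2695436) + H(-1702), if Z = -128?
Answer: 470331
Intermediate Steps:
H(W) = 2*W*(-128 + W) (H(W) = (W - 128)*(W + W) = (-128 + W)*(2*W) = 2*W*(-128 + W))
(-3063553 - 2695436) + H(-1702) = (-3063553 - 2695436) + 2*(-1702)*(-128 - 1702) = -5758989 + 2*(-1702)*(-1830) = -5758989 + 6229320 = 470331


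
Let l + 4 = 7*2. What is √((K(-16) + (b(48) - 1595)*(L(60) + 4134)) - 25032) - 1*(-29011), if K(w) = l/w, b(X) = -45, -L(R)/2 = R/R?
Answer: 29011 + 3*I*√12091578/4 ≈ 29011.0 + 2608.0*I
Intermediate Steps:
L(R) = -2 (L(R) = -2*R/R = -2*1 = -2)
l = 10 (l = -4 + 7*2 = -4 + 14 = 10)
K(w) = 10/w
√((K(-16) + (b(48) - 1595)*(L(60) + 4134)) - 25032) - 1*(-29011) = √((10/(-16) + (-45 - 1595)*(-2 + 4134)) - 25032) - 1*(-29011) = √((10*(-1/16) - 1640*4132) - 25032) + 29011 = √((-5/8 - 6776480) - 25032) + 29011 = √(-54211845/8 - 25032) + 29011 = √(-54412101/8) + 29011 = 3*I*√12091578/4 + 29011 = 29011 + 3*I*√12091578/4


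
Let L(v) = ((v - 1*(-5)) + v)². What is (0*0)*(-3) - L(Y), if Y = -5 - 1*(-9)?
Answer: -169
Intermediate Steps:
Y = 4 (Y = -5 + 9 = 4)
L(v) = (5 + 2*v)² (L(v) = ((v + 5) + v)² = ((5 + v) + v)² = (5 + 2*v)²)
(0*0)*(-3) - L(Y) = (0*0)*(-3) - (5 + 2*4)² = 0*(-3) - (5 + 8)² = 0 - 1*13² = 0 - 1*169 = 0 - 169 = -169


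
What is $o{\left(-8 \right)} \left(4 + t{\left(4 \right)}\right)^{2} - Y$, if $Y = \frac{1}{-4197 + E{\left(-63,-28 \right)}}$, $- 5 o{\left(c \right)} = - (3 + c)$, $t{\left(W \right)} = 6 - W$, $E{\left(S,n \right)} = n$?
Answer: $- \frac{152099}{4225} \approx -36.0$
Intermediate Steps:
$o{\left(c \right)} = \frac{3}{5} + \frac{c}{5}$ ($o{\left(c \right)} = - \frac{\left(-1\right) \left(3 + c\right)}{5} = - \frac{-3 - c}{5} = \frac{3}{5} + \frac{c}{5}$)
$Y = - \frac{1}{4225}$ ($Y = \frac{1}{-4197 - 28} = \frac{1}{-4225} = - \frac{1}{4225} \approx -0.00023669$)
$o{\left(-8 \right)} \left(4 + t{\left(4 \right)}\right)^{2} - Y = \left(\frac{3}{5} + \frac{1}{5} \left(-8\right)\right) \left(4 + \left(6 - 4\right)\right)^{2} - - \frac{1}{4225} = \left(\frac{3}{5} - \frac{8}{5}\right) \left(4 + \left(6 - 4\right)\right)^{2} + \frac{1}{4225} = - \left(4 + 2\right)^{2} + \frac{1}{4225} = - 6^{2} + \frac{1}{4225} = \left(-1\right) 36 + \frac{1}{4225} = -36 + \frac{1}{4225} = - \frac{152099}{4225}$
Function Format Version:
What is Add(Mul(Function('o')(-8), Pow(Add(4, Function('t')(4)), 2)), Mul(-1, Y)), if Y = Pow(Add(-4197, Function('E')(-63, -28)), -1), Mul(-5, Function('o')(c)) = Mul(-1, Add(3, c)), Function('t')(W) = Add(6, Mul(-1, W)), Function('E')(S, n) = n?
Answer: Rational(-152099, 4225) ≈ -36.000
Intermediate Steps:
Function('o')(c) = Add(Rational(3, 5), Mul(Rational(1, 5), c)) (Function('o')(c) = Mul(Rational(-1, 5), Mul(-1, Add(3, c))) = Mul(Rational(-1, 5), Add(-3, Mul(-1, c))) = Add(Rational(3, 5), Mul(Rational(1, 5), c)))
Y = Rational(-1, 4225) (Y = Pow(Add(-4197, -28), -1) = Pow(-4225, -1) = Rational(-1, 4225) ≈ -0.00023669)
Add(Mul(Function('o')(-8), Pow(Add(4, Function('t')(4)), 2)), Mul(-1, Y)) = Add(Mul(Add(Rational(3, 5), Mul(Rational(1, 5), -8)), Pow(Add(4, Add(6, Mul(-1, 4))), 2)), Mul(-1, Rational(-1, 4225))) = Add(Mul(Add(Rational(3, 5), Rational(-8, 5)), Pow(Add(4, Add(6, -4)), 2)), Rational(1, 4225)) = Add(Mul(-1, Pow(Add(4, 2), 2)), Rational(1, 4225)) = Add(Mul(-1, Pow(6, 2)), Rational(1, 4225)) = Add(Mul(-1, 36), Rational(1, 4225)) = Add(-36, Rational(1, 4225)) = Rational(-152099, 4225)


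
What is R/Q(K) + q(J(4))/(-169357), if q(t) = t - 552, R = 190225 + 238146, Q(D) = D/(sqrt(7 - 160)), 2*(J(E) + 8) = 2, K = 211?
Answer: 559/169357 + 1285113*I*sqrt(17)/211 ≈ 0.0033007 + 25112.0*I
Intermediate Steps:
J(E) = -7 (J(E) = -8 + (1/2)*2 = -8 + 1 = -7)
Q(D) = -I*D*sqrt(17)/51 (Q(D) = D/(sqrt(-153)) = D/((3*I*sqrt(17))) = D*(-I*sqrt(17)/51) = -I*D*sqrt(17)/51)
R = 428371
q(t) = -552 + t
R/Q(K) + q(J(4))/(-169357) = 428371/((-1/51*I*211*sqrt(17))) + (-552 - 7)/(-169357) = 428371/((-211*I*sqrt(17)/51)) - 559*(-1/169357) = 428371*(3*I*sqrt(17)/211) + 559/169357 = 1285113*I*sqrt(17)/211 + 559/169357 = 559/169357 + 1285113*I*sqrt(17)/211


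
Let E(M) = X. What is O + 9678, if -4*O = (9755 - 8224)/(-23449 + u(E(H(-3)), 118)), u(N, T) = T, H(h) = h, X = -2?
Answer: 903191203/93324 ≈ 9678.0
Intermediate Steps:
E(M) = -2
O = 1531/93324 (O = -(9755 - 8224)/(4*(-23449 + 118)) = -1531/(4*(-23331)) = -1531*(-1)/(4*23331) = -¼*(-1531/23331) = 1531/93324 ≈ 0.016405)
O + 9678 = 1531/93324 + 9678 = 903191203/93324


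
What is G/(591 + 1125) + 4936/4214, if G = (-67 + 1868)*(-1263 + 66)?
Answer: -1512676397/1205204 ≈ -1255.1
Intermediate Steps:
G = -2155797 (G = 1801*(-1197) = -2155797)
G/(591 + 1125) + 4936/4214 = -2155797/(591 + 1125) + 4936/4214 = -2155797/1716 + 4936*(1/4214) = -2155797*1/1716 + 2468/2107 = -718599/572 + 2468/2107 = -1512676397/1205204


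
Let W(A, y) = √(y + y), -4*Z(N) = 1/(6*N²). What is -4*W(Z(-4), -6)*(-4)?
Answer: 32*I*√3 ≈ 55.426*I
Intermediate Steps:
Z(N) = -1/(24*N²) (Z(N) = -1/(6*N²)/4 = -1/(24*N²))
W(A, y) = √2*√y (W(A, y) = √(2*y) = √2*√y)
-4*W(Z(-4), -6)*(-4) = -4*√2*√(-6)*(-4) = -4*√2*I*√6*(-4) = -8*I*√3*(-4) = 32*I*√3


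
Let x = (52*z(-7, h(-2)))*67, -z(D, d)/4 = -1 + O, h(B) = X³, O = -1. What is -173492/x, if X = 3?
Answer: -43373/6968 ≈ -6.2246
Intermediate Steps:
h(B) = 27 (h(B) = 3³ = 27)
z(D, d) = 8 (z(D, d) = -4*(-1 - 1) = -4*(-2) = 8)
x = 27872 (x = (52*8)*67 = 416*67 = 27872)
-173492/x = -173492/27872 = -173492*1/27872 = -43373/6968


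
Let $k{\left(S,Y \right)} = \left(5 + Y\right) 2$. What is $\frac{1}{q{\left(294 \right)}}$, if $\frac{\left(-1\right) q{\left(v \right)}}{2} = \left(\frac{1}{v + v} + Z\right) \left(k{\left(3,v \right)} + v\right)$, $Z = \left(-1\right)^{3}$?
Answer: $\frac{147}{261802} \approx 0.00056149$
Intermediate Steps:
$k{\left(S,Y \right)} = 10 + 2 Y$
$Z = -1$
$q{\left(v \right)} = - 2 \left(-1 + \frac{1}{2 v}\right) \left(10 + 3 v\right)$ ($q{\left(v \right)} = - 2 \left(\frac{1}{v + v} - 1\right) \left(\left(10 + 2 v\right) + v\right) = - 2 \left(\frac{1}{2 v} - 1\right) \left(10 + 3 v\right) = - 2 \left(-1 + \frac{1}{2 v}\right) \left(10 + 3 v\right)$)
$\frac{1}{q{\left(294 \right)}} = \frac{1}{17 - \frac{10}{294} + 6 \cdot 294} = \frac{1}{17 - \frac{5}{147} + 1764} = \frac{1}{\frac{261802}{147}} = \frac{147}{261802}$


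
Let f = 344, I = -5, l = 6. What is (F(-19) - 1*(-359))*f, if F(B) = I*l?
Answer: 113176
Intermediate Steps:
F(B) = -30 (F(B) = -5*6 = -30)
(F(-19) - 1*(-359))*f = (-30 - 1*(-359))*344 = (-30 + 359)*344 = 329*344 = 113176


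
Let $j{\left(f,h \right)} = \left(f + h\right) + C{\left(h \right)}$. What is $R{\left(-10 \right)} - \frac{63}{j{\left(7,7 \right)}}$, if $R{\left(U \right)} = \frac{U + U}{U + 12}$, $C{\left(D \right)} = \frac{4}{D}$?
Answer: $- \frac{487}{34} \approx -14.324$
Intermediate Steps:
$j{\left(f,h \right)} = f + h + \frac{4}{h}$ ($j{\left(f,h \right)} = \left(f + h\right) + \frac{4}{h} = f + h + \frac{4}{h}$)
$R{\left(U \right)} = \frac{2 U}{12 + U}$
$R{\left(-10 \right)} - \frac{63}{j{\left(7,7 \right)}} = 2 \left(-10\right) \frac{1}{12 - 10} - \frac{63}{7 + 7 + \frac{4}{7}} = 2 \left(-10\right) \frac{1}{2} - \frac{63}{7 + 7 + 4 \cdot \frac{1}{7}} = 2 \left(-10\right) \frac{1}{2} - \frac{63}{7 + 7 + \frac{4}{7}} = -10 - \frac{63}{\frac{102}{7}} = -10 - \frac{147}{34} = - \frac{487}{34}$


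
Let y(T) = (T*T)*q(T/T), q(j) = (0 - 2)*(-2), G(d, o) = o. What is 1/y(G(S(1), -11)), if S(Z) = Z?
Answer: 1/484 ≈ 0.0020661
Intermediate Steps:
q(j) = 4 (q(j) = -2*(-2) = 4)
y(T) = 4*T**2 (y(T) = (T*T)*4 = T**2*4 = 4*T**2)
1/y(G(S(1), -11)) = 1/(4*(-11)**2) = 1/(4*121) = 1/484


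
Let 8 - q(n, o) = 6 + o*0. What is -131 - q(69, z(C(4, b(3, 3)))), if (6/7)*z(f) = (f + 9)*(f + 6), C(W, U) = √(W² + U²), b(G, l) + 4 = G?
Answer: -133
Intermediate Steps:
b(G, l) = -4 + G
C(W, U) = √(U² + W²)
z(f) = 7*(6 + f)*(9 + f)/6 (z(f) = 7*((f + 9)*(f + 6))/6 = 7*((9 + f)*(6 + f))/6 = 7*((6 + f)*(9 + f))/6 = 7*(6 + f)*(9 + f)/6)
q(n, o) = 2 (q(n, o) = 8 - (6 + o*0) = 8 - (6 + 0) = 8 - 1*6 = 8 - 6 = 2)
-131 - q(69, z(C(4, b(3, 3)))) = -131 - 1*2 = -131 - 2 = -133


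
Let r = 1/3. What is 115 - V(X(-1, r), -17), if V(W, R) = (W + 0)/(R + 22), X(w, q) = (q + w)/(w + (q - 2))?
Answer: 2299/20 ≈ 114.95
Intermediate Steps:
r = ⅓ ≈ 0.33333
X(w, q) = (q + w)/(-2 + q + w) (X(w, q) = (q + w)/(w + (-2 + q)) = (q + w)/(-2 + q + w))
V(W, R) = W/(22 + R)
115 - V(X(-1, r), -17) = 115 - (⅓ - 1)/(-2 + ⅓ - 1)/(22 - 17) = 115 - -⅔/(-8/3)/5 = 115 - (-3/8*(-⅔))/5 = 115 - 1/(4*5) = 115 - 1*1/20 = 115 - 1/20 = 2299/20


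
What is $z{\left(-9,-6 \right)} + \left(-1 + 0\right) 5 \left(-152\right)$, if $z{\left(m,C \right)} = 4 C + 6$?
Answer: $742$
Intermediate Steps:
$z{\left(m,C \right)} = 6 + 4 C$
$z{\left(-9,-6 \right)} + \left(-1 + 0\right) 5 \left(-152\right) = \left(6 + 4 \left(-6\right)\right) + \left(-1 + 0\right) 5 \left(-152\right) = \left(6 - 24\right) + \left(-1\right) 5 \left(-152\right) = -18 - -760 = -18 + 760 = 742$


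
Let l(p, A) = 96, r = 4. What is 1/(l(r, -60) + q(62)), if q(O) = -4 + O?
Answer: 1/154 ≈ 0.0064935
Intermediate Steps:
1/(l(r, -60) + q(62)) = 1/(96 + (-4 + 62)) = 1/(96 + 58) = 1/154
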